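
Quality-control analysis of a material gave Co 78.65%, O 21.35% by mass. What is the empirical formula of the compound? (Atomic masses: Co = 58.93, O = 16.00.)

Assume 100 g: 78.65 g Co, 21.35 g O.
Co: 78.65 g ÷ 58.93 g/mol = 1.335 mol
O: 21.35 g ÷ 16.00 g/mol = 1.334 mol
Smallest is O at 1.334 mol; normalising gives Co 1.000, O 1.000
≈ 1:1 → CoO

CoO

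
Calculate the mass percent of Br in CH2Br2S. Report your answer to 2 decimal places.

Molar mass = 1(12.01) + 2(1.008) + 2(79.90) + 1(32.07) = 205.896 g/mol
Mass of Br per mole = 2 × 79.90 = 159.800 g
% Br = 159.800 / 205.896 × 100 = 77.61%

77.61%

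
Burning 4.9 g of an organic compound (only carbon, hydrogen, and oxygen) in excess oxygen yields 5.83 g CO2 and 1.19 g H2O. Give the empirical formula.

mol C = 5.83 / 44.01 = 0.1325; mass C = 0.1325 × 12.01 = 1.591 g
mol H = 2 × (1.19 / 18.02) = 0.1321; mass H = 0.1321 × 1.008 = 0.1331 g
mass O = 4.9 − (1.724) = 3.176 g → mol O = 0.1985
Smallest is H at 0.1321 mol; normalising gives C 1.003, H 1.000, O 1.503
×2: C 2.01, H 2.00, O 3.01 → C2H2O3

C2H2O3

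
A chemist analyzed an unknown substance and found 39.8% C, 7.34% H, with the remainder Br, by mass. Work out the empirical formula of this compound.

Assume 100 g: 39.8 g C, 7.34 g H, 52.86 g Br.
n(C) = 39.8/12.01 = 3.314, n(H) = 7.34/1.008 = 7.282, n(Br) = 52.86/79.90 = 0.6616
Smallest is Br at 0.6616 mol; normalising gives C 5.009, H 11.007, Br 1.000
Ratio ≈ 5:11:1, so the empirical formula is C5H11Br

C5H11Br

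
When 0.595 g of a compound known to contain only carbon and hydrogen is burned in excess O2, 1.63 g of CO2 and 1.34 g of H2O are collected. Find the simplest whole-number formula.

mol C = 1.63 / 44.01 = 0.03704; mass C = 0.03704 × 12.01 = 0.4448 g
mol H = 2 × (1.34 / 18.02) = 0.1487; mass H = 0.1487 × 1.008 = 0.1499 g
Ratios (÷ 0.03704): C 1.000, H 4.016
→ CH4

CH4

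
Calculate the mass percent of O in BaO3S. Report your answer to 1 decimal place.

22.1%

Molar mass = 1(137.33) + 3(16.00) + 1(32.07) = 217.400 g/mol
Mass of O per mole = 3 × 16.00 = 48.000 g
% O = 48.000 / 217.400 × 100 = 22.1%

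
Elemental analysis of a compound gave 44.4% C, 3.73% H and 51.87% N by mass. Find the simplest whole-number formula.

CHN

Assume 100 g: 44.4 g C, 3.73 g H, 51.87 g N.
Moles — C: 44.4 / 12.01 = 3.697 mol; H: 3.73 / 1.008 = 3.7 mol; N: 51.87 / 14.01 = 3.702 mol
Smallest is C at 3.697 mol; normalising gives C 1.000, H 1.001, N 1.001
→ CHN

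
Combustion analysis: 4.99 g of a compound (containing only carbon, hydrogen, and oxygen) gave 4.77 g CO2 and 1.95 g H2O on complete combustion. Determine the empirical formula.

mol C = 4.77 / 44.01 = 0.1084; mass C = 0.1084 × 12.01 = 1.302 g
mol H = 2 × (1.95 / 18.02) = 0.2164; mass H = 0.2164 × 1.008 = 0.2182 g
mass O = 4.99 − (1.520) = 3.470 g → mol O = 0.2169
Smallest is C at 0.1084 mol; normalising gives C 1.000, H 1.997, O 2.001
Ratio ≈ 1:2:2, so the empirical formula is CH2O2

CH2O2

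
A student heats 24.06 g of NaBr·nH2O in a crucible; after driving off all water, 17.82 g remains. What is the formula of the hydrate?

NaBr·2H2O

Mass of water lost = 24.06 − 17.82 = 6.24 g → 6.24 / 18.02 = 0.3463 mol H2O
Molar mass of NaBr = 102.89 g/mol → mol NaBr = 17.82 / 102.89 = 0.1732
n = 0.3463 / 0.1732 = 2.00 ≈ 2 → NaBr·2H2O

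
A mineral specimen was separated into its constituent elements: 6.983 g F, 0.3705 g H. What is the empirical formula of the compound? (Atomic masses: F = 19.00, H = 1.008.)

F: 6.983 g ÷ 19.00 g/mol = 0.3675 mol
H: 0.3705 g ÷ 1.008 g/mol = 0.3676 mol
Divide by the smallest (0.3675 mol F): F 1.000, H 1.000
≈ 1:1 → FH

FH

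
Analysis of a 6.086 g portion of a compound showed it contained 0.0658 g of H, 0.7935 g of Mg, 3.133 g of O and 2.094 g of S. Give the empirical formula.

Moles — H: 0.0658 / 1.008 = 0.06528 mol; Mg: 0.7935 / 24.31 = 0.03264 mol; O: 3.133 / 16.00 = 0.1958 mol; S: 2.094 / 32.07 = 0.06529 mol
Divide by the smallest (0.03264 mol Mg): H 2.000, Mg 1.000, O 5.999, S 2.000
≈ 2:1:6:2 → H2MgO6S2

H2MgO6S2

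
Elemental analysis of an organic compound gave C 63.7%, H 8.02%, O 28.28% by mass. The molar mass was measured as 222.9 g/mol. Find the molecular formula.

C12H18O4

Assume 100 g: 63.7 g C, 8.02 g H, 28.28 g O.
n(C) = 63.7/12.01 = 5.304, n(H) = 8.02/1.008 = 7.956, n(O) = 28.28/16.00 = 1.768
Smallest is O at 1.768 mol; normalising gives C 3.001, H 4.501, O 1.000
Scaling by 2: C 6.00, H 9.00, O 2.00 → C6H9O2
Empirical-formula mass = 113.13 g/mol
n = 222.9 / 113.13 = 1.97 ≈ 2
Molecular formula = (C6H9O2)×2 = C12H18O4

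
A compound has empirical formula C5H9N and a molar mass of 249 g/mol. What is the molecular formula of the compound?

C15H27N3

Empirical-formula mass = 83.13 g/mol
n = 249 / 83.13 = 3.00 ≈ 3
Molecular formula = (C5H9N)3 = C15H27N3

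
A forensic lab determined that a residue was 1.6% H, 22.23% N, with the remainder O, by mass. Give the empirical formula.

Assume 100 g: 1.6 g H, 22.23 g N, 76.17 g O.
Moles — H: 1.6 / 1.008 = 1.587 mol; N: 22.23 / 14.01 = 1.587 mol; O: 76.17 / 16.00 = 4.761 mol
Ratios (÷ 1.587): H 1.000, N 1.000, O 3.000
→ HNO3

HNO3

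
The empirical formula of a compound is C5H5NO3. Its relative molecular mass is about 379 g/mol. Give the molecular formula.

C15H15N3O9

Empirical-formula mass = 127.10 g/mol
n = 379 / 127.10 = 2.98 ≈ 3
Molecular formula = (C5H5NO3)3 = C15H15N3O9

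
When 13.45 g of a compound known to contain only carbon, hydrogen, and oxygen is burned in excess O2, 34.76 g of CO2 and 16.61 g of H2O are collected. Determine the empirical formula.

mol C = 34.76 / 44.01 = 0.7898; mass C = 0.7898 × 12.01 = 9.486 g
mol H = 2 × (16.61 / 18.02) = 1.844; mass H = 1.844 × 1.008 = 1.858 g
mass O = 13.45 − (11.34) = 2.106 g → mol O = 0.1316
Ratios (÷ 0.1316): C 6.001, H 14.006, O 1.000
≈ 6:14:1 → C6H14O

C6H14O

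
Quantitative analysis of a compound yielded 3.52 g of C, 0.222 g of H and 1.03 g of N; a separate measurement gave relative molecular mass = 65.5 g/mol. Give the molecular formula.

C4H3N

Moles — C: 3.52 / 12.01 = 0.2931 mol; H: 0.222 / 1.008 = 0.2202 mol; N: 1.03 / 14.01 = 0.07352 mol
Ratios (÷ 0.07352): C 3.987, H 2.996, N 1.000
≈ 4:3:1 → C4H3N
Empirical-formula mass = 65.07 g/mol
n = 65.5 / 65.07 = 1.01 ≈ 1
Molecular formula = empirical formula = C4H3N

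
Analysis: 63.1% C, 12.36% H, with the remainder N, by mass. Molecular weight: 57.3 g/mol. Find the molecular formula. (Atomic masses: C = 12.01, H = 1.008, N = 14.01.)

C3H7N

Assume 100 g: 63.1 g C, 12.36 g H, 24.54 g N.
n(C) = 63.1/12.01 = 5.254, n(H) = 12.36/1.008 = 12.26, n(N) = 24.54/14.01 = 1.752
Ratios (÷ 1.752): C 3.000, H 7.000, N 1.000
≈ 3:7:1 → C3H7N
Empirical-formula mass = 57.10 g/mol
n = 57.3 / 57.10 = 1.00 ≈ 1
Molecular formula = empirical formula = C3H7N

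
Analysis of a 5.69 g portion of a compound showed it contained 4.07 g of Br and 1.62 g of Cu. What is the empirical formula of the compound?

Br2Cu

Br: 4.07 g ÷ 79.90 g/mol = 0.05094 mol
Cu: 1.62 g ÷ 63.55 g/mol = 0.02549 mol
Divide by the smallest (0.02549 mol Cu): Br 1.998, Cu 1.000
→ Br2Cu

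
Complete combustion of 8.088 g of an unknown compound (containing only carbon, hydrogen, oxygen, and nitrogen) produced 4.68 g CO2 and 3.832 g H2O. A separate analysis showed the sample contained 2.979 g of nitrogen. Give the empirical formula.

mol C = 4.68 / 44.01 = 0.1063; mass C = 0.1063 × 12.01 = 1.277 g
mol H = 2 × (3.832 / 18.02) = 0.4253; mass H = 0.4253 × 1.008 = 0.4287 g
mol N = 2.979 / 14.01 = 0.2126
mass O = 8.088 − (4.685) = 3.403 g → mol O = 0.2127
Smallest is C at 0.1063 mol; normalising gives C 1.000, H 4.000, N 2.000, O 2.000
→ CH4N2O2

CH4N2O2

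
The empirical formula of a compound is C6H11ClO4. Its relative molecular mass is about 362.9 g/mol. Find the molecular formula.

Empirical-formula mass = 182.60 g/mol
n = 362.9 / 182.60 = 1.99 ≈ 2
Molecular formula = (C6H11ClO4)2 = C12H22Cl2O8

C12H22Cl2O8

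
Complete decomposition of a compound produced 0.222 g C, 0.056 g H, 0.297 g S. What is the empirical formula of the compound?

C: 0.222 g ÷ 12.01 g/mol = 0.01848 mol
H: 0.056 g ÷ 1.008 g/mol = 0.05556 mol
S: 0.297 g ÷ 32.07 g/mol = 0.009261 mol
Divide by the smallest (0.009261 mol S): C 1.996, H 5.999, S 1.000
≈ 2:6:1 → C2H6S

C2H6S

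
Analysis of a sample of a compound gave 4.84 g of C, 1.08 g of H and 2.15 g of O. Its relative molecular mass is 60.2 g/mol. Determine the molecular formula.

C3H8O

C: 4.84 g ÷ 12.01 g/mol = 0.403 mol
H: 1.08 g ÷ 1.008 g/mol = 1.071 mol
O: 2.15 g ÷ 16.00 g/mol = 0.1344 mol
Smallest is O at 0.1344 mol; normalising gives C 2.999, H 7.973, O 1.000
≈ 3:8:1 → C3H8O
Empirical-formula mass = 60.09 g/mol
n = 60.2 / 60.09 = 1.00 ≈ 1
Molecular formula = empirical formula = C3H8O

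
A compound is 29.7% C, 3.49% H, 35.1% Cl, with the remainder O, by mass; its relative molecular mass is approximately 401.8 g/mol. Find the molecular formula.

C10H14Cl4O8

Assume 100 g: 29.7 g C, 3.49 g H, 35.1 g Cl, 31.71 g O.
Moles — C: 29.7 / 12.01 = 2.473 mol; H: 3.49 / 1.008 = 3.462 mol; Cl: 35.1 / 35.45 = 0.9901 mol; O: 31.71 / 16.00 = 1.982 mol
Ratios (÷ 0.9901): C 2.498, H 3.497, Cl 1.000, O 2.002
Scaling by 2: C 5.00, H 6.99, Cl 2.00, O 4.00 → C5H7Cl2O4
Empirical-formula mass = 202.01 g/mol
n = 401.8 / 202.01 = 1.99 ≈ 2
Molecular formula = (C5H7Cl2O4)×2 = C10H14Cl4O8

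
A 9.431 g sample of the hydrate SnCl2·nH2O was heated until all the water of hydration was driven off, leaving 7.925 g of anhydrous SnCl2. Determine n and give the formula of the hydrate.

SnCl2·2H2O

Mass of water lost = 9.431 − 7.925 = 1.506 g → 1.506 / 18.02 = 0.08357 mol H2O
Molar mass of SnCl2 = 189.61 g/mol → mol SnCl2 = 7.925 / 189.61 = 0.0418
n = 0.08357 / 0.0418 = 2.00 ≈ 2 → SnCl2·2H2O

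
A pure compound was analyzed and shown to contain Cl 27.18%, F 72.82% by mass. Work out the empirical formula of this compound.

Assume 100 g: 27.18 g Cl, 72.82 g F.
n(Cl) = 27.18/35.45 = 0.7667, n(F) = 72.82/19.00 = 3.833
Smallest is Cl at 0.7667 mol; normalising gives Cl 1.000, F 4.999
≈ 1:5 → ClF5

ClF5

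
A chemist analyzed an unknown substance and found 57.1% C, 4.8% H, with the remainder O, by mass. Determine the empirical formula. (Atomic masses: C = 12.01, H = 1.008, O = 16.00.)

C2H2O

Assume 100 g: 57.1 g C, 4.8 g H, 38.1 g O.
Moles — C: 57.1 / 12.01 = 4.754 mol; H: 4.8 / 1.008 = 4.762 mol; O: 38.1 / 16.00 = 2.381 mol
Smallest is O at 2.381 mol; normalising gives C 1.997, H 2.000, O 1.000
→ C2H2O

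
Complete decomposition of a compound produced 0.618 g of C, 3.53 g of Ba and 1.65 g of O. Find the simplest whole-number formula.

C: 0.618 g ÷ 12.01 g/mol = 0.05146 mol
Ba: 3.53 g ÷ 137.33 g/mol = 0.0257 mol
O: 1.65 g ÷ 16.00 g/mol = 0.1031 mol
Divide by the smallest (0.0257 mol Ba): C 2.002, Ba 1.000, O 4.012
→ C2BaO4

C2BaO4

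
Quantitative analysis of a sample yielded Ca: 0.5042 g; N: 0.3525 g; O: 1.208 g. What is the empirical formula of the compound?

CaN2O6

Moles — Ca: 0.5042 / 40.08 = 0.01258 mol; N: 0.3525 / 14.01 = 0.02516 mol; O: 1.208 / 16.00 = 0.0755 mol
Smallest is Ca at 0.01258 mol; normalising gives Ca 1.000, N 2.000, O 6.002
≈ 1:2:6 → CaN2O6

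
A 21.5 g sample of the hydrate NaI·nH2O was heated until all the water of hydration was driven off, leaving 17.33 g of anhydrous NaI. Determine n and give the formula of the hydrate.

NaI·2H2O

Mass of water lost = 21.5 − 17.33 = 4.17 g → 4.17 / 18.02 = 0.2314 mol H2O
Molar mass of NaI = 149.89 g/mol → mol NaI = 17.33 / 149.89 = 0.1156
n = 0.2314 / 0.1156 = 2.00 ≈ 2 → NaI·2H2O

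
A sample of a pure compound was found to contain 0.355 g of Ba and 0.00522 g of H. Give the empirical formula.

BaH2

Moles — Ba: 0.355 / 137.33 = 0.002585 mol; H: 0.00522 / 1.008 = 0.005179 mol
Smallest is Ba at 0.002585 mol; normalising gives Ba 1.000, H 2.003
Ratio ≈ 1:2, so the empirical formula is BaH2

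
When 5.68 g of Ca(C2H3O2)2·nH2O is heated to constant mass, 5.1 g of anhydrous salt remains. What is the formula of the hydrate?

Mass of water lost = 5.68 − 5.1 = 0.58 g → 0.58 / 18.02 = 0.03219 mol H2O
Molar mass of Ca(C2H3O2)2 = 158.17 g/mol → mol Ca(C2H3O2)2 = 5.1 / 158.17 = 0.03224
n = 0.03219 / 0.03224 = 1.00 ≈ 1 → Ca(C2H3O2)2·H2O

Ca(C2H3O2)2·H2O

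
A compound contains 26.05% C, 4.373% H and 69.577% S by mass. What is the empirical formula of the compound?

Assume 100 g: 26.05 g C, 4.373 g H, 69.577 g S.
n(C) = 26.05/12.01 = 2.169, n(H) = 4.373/1.008 = 4.338, n(S) = 69.577/32.07 = 2.17
Ratios (÷ 2.169): C 1.000, H 2.000, S 1.000
≈ 1:2:1 → CH2S

CH2S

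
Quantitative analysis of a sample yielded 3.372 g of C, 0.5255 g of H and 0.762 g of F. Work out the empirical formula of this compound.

n(C) = 3.372/12.01 = 0.2808, n(H) = 0.5255/1.008 = 0.5213, n(F) = 0.762/19.00 = 0.04011
Divide by the smallest (0.04011 mol F): C 7.001, H 12.999, F 1.000
≈ 7:13:1 → C7H13F

C7H13F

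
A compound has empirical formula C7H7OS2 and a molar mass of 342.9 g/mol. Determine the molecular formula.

Empirical-formula mass = 171.27 g/mol
n = 342.9 / 171.27 = 2.00 ≈ 2
Molecular formula = (C7H7OS2)2 = C14H14O2S4

C14H14O2S4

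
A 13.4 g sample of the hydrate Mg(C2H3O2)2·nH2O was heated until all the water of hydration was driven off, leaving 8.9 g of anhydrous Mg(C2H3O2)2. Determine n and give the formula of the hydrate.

Mass of water lost = 13.4 − 8.9 = 4.5 g → 4.5 / 18.02 = 0.2497 mol H2O
Molar mass of Mg(C2H3O2)2 = 142.40 g/mol → mol Mg(C2H3O2)2 = 8.9 / 142.40 = 0.0625
n = 0.2497 / 0.0625 = 4.00 ≈ 4 → Mg(C2H3O2)2·4H2O

Mg(C2H3O2)2·4H2O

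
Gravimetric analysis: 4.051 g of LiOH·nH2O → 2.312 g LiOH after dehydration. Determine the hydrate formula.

LiOH·H2O

Mass of water lost = 4.051 − 2.312 = 1.739 g → 1.739 / 18.02 = 0.0965 mol H2O
Molar mass of LiOH = 23.95 g/mol → mol LiOH = 2.312 / 23.95 = 0.09654
n = 0.0965 / 0.09654 = 1.00 ≈ 1 → LiOH·H2O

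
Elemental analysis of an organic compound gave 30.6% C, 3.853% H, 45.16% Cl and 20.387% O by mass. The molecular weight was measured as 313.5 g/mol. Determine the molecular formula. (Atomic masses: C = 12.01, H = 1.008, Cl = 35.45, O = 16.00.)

Assume 100 g: 30.6 g C, 3.853 g H, 45.16 g Cl, 20.387 g O.
Moles — C: 30.6 / 12.01 = 2.548 mol; H: 3.853 / 1.008 = 3.822 mol; Cl: 45.16 / 35.45 = 1.274 mol; O: 20.387 / 16.00 = 1.274 mol
Smallest is Cl at 1.274 mol; normalising gives C 2.000, H 3.001, Cl 1.000, O 1.000
Ratio ≈ 2:3:1:1, so the empirical formula is C2H3ClO
Empirical-formula mass = 78.49 g/mol
n = 313.5 / 78.49 = 3.99 ≈ 4
Molecular formula = (C2H3ClO)×4 = C8H12Cl4O4

C8H12Cl4O4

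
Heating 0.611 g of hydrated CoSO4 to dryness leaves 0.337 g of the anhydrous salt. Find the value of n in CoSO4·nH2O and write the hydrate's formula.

Mass of water lost = 0.611 − 0.337 = 0.274 g → 0.274 / 18.02 = 0.01521 mol H2O
Molar mass of CoSO4 = 155.00 g/mol → mol CoSO4 = 0.337 / 155.00 = 0.002174
n = 0.01521 / 0.002174 = 6.99 ≈ 7 → CoSO4·7H2O

CoSO4·7H2O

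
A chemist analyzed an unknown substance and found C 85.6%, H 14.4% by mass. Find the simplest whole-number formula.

CH2

Assume 100 g: 85.6 g C, 14.4 g H.
C: 85.6 g ÷ 12.01 g/mol = 7.127 mol
H: 14.4 g ÷ 1.008 g/mol = 14.29 mol
Ratios (÷ 7.127): C 1.000, H 2.004
→ CH2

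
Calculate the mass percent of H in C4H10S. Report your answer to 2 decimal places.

11.18%

Molar mass = 4(12.01) + 10(1.008) + 1(32.07) = 90.190 g/mol
Mass of H per mole = 10 × 1.008 = 10.080 g
% H = 10.080 / 90.190 × 100 = 11.18%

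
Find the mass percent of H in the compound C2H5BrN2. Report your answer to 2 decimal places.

3.68%

Molar mass = 2(12.01) + 5(1.008) + 1(79.90) + 2(14.01) = 136.980 g/mol
Mass of H per mole = 5 × 1.008 = 5.040 g
% H = 5.040 / 136.980 × 100 = 3.68%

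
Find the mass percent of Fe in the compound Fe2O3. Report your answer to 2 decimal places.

Molar mass = 2(55.85) + 3(16.00) = 159.700 g/mol
Mass of Fe per mole = 2 × 55.85 = 111.700 g
% Fe = 111.700 / 159.700 × 100 = 69.94%

69.94%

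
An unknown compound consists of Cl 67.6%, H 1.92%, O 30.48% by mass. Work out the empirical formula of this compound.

Assume 100 g: 67.6 g Cl, 1.92 g H, 30.48 g O.
Cl: 67.6 g ÷ 35.45 g/mol = 1.907 mol
H: 1.92 g ÷ 1.008 g/mol = 1.905 mol
O: 30.48 g ÷ 16.00 g/mol = 1.905 mol
Smallest is H at 1.905 mol; normalising gives Cl 1.001, H 1.000, O 1.000
Ratio ≈ 1:1:1, so the empirical formula is ClHO

ClHO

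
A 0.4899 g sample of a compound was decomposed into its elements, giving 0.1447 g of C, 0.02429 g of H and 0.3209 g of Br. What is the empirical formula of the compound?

Moles — C: 0.1447 / 12.01 = 0.01205 mol; H: 0.02429 / 1.008 = 0.0241 mol; Br: 0.3209 / 79.90 = 0.004016 mol
Ratios (÷ 0.004016): C 3.000, H 6.000, Br 1.000
→ C3H6Br

C3H6Br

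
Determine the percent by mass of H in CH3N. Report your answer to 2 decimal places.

Molar mass = 1(12.01) + 3(1.008) + 1(14.01) = 29.044 g/mol
Mass of H per mole = 3 × 1.008 = 3.024 g
% H = 3.024 / 29.044 × 100 = 10.41%

10.41%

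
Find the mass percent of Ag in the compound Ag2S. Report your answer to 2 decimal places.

87.06%

Molar mass = 2(107.87) + 1(32.07) = 247.810 g/mol
Mass of Ag per mole = 2 × 107.87 = 215.740 g
% Ag = 215.740 / 247.810 × 100 = 87.06%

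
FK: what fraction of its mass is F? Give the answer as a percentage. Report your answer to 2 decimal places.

Molar mass = 1(19.00) + 1(39.10) = 58.100 g/mol
Mass of F per mole = 1 × 19.00 = 19.000 g
% F = 19.000 / 58.100 × 100 = 32.70%

32.70%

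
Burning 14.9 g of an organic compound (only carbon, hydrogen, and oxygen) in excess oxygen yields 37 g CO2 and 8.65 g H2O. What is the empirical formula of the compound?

mol C = 37 / 44.01 = 0.8407; mass C = 0.8407 × 12.01 = 10.10 g
mol H = 2 × (8.65 / 18.02) = 0.9600; mass H = 0.9600 × 1.008 = 0.9677 g
mass O = 14.9 − (11.06) = 3.835 g → mol O = 0.2397
Ratios (÷ 0.2397): C 3.507, H 4.005, O 1.000
Multiply by 2: C 7.01, H 8.01, O 2.00 → C7H8O2

C7H8O2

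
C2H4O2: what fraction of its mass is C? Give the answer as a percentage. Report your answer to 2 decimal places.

40.00%

Molar mass = 2(12.01) + 4(1.008) + 2(16.00) = 60.052 g/mol
Mass of C per mole = 2 × 12.01 = 24.020 g
% C = 24.020 / 60.052 × 100 = 40.00%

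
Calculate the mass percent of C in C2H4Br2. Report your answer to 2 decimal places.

12.79%

Molar mass = 2(12.01) + 4(1.008) + 2(79.90) = 187.852 g/mol
Mass of C per mole = 2 × 12.01 = 24.020 g
% C = 24.020 / 187.852 × 100 = 12.79%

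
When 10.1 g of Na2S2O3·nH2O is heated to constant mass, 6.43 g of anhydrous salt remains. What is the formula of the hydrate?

Mass of water lost = 10.1 − 6.43 = 3.67 g → 3.67 / 18.02 = 0.2037 mol H2O
Molar mass of Na2S2O3 = 158.12 g/mol → mol Na2S2O3 = 6.43 / 158.12 = 0.04067
n = 0.2037 / 0.04067 = 5.01 ≈ 5 → Na2S2O3·5H2O

Na2S2O3·5H2O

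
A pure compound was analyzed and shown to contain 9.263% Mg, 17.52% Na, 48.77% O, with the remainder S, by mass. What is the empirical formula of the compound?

MgNa2O8S2

Assume 100 g: 9.263 g Mg, 17.52 g Na, 48.77 g O, 24.447 g S.
n(Mg) = 9.263/24.31 = 0.381, n(Na) = 17.52/22.99 = 0.7621, n(O) = 48.77/16.00 = 3.048, n(S) = 24.447/32.07 = 0.7623
Divide by the smallest (0.381 mol Mg): Mg 1.000, Na 2.000, O 8.000, S 2.001
Ratio ≈ 1:2:8:2, so the empirical formula is MgNa2O8S2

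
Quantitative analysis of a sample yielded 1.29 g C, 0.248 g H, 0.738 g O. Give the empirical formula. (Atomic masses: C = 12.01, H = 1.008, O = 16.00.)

C7H16O3

Moles — C: 1.29 / 12.01 = 0.1074 mol; H: 0.248 / 1.008 = 0.246 mol; O: 0.738 / 16.00 = 0.04612 mol
Ratios (÷ 0.04612): C 2.329, H 5.334, O 1.000
×3: C 6.99, H 16.00, O 3.00 → C7H16O3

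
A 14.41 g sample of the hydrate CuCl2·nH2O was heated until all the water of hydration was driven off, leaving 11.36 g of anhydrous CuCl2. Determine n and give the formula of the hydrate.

Mass of water lost = 14.41 − 11.36 = 3.05 g → 3.05 / 18.02 = 0.1693 mol H2O
Molar mass of CuCl2 = 134.45 g/mol → mol CuCl2 = 11.36 / 134.45 = 0.08449
n = 0.1693 / 0.08449 = 2.00 ≈ 2 → CuCl2·2H2O

CuCl2·2H2O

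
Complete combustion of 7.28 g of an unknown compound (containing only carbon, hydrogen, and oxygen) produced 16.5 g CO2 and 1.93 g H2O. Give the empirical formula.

mol C = 16.5 / 44.01 = 0.3749; mass C = 0.3749 × 12.01 = 4.503 g
mol H = 2 × (1.93 / 18.02) = 0.2142; mass H = 0.2142 × 1.008 = 0.2159 g
mass O = 7.28 − (4.719) = 2.561 g → mol O = 0.1601
Divide by the smallest (0.1601 mol O): C 2.342, H 1.338, O 1.000
Scaling by 3: C 7.03, H 4.01, O 3.00 → C7H4O3

C7H4O3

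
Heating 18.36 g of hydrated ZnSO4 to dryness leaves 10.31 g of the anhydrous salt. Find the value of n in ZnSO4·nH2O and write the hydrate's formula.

ZnSO4·7H2O

Mass of water lost = 18.36 − 10.31 = 8.05 g → 8.05 / 18.02 = 0.4467 mol H2O
Molar mass of ZnSO4 = 161.45 g/mol → mol ZnSO4 = 10.31 / 161.45 = 0.06386
n = 0.4467 / 0.06386 = 7.00 ≈ 7 → ZnSO4·7H2O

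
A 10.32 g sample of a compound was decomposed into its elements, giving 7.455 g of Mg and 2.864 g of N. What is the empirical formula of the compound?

Moles — Mg: 7.455 / 24.31 = 0.3067 mol; N: 2.864 / 14.01 = 0.2044 mol
Smallest is N at 0.2044 mol; normalising gives Mg 1.500, N 1.000
×2: Mg 3.00, N 2.00 → Mg3N2

Mg3N2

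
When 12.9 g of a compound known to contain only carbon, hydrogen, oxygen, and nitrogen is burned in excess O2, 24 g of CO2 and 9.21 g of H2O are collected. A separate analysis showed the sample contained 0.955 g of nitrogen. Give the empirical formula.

C8H15NO4

mol C = 24 / 44.01 = 0.5453; mass C = 0.5453 × 12.01 = 6.549 g
mol H = 2 × (9.21 / 18.02) = 1.022; mass H = 1.022 × 1.008 = 1.030 g
mol N = 0.955 / 14.01 = 0.06817
mass O = 12.9 − (8.535) = 4.365 g → mol O = 0.2728
Ratios (÷ 0.06817): C 8.000, H 14.996, N 1.000, O 4.002
→ C8H15NO4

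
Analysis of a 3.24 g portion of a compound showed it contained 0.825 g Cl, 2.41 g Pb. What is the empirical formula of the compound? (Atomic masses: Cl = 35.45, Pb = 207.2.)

Cl2Pb

Moles — Cl: 0.825 / 35.45 = 0.02327 mol; Pb: 2.41 / 207.2 = 0.01163 mol
Ratios (÷ 0.01163): Cl 2.001, Pb 1.000
≈ 2:1 → Cl2Pb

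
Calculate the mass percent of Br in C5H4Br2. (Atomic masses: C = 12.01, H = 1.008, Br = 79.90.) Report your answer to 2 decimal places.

71.38%

Molar mass = 5(12.01) + 4(1.008) + 2(79.90) = 223.882 g/mol
Mass of Br per mole = 2 × 79.90 = 159.800 g
% Br = 159.800 / 223.882 × 100 = 71.38%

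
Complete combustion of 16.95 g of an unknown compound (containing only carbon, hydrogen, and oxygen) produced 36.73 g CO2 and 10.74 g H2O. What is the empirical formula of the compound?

mol C = 36.73 / 44.01 = 0.8346; mass C = 0.8346 × 12.01 = 10.02 g
mol H = 2 × (10.74 / 18.02) = 1.192; mass H = 1.192 × 1.008 = 1.202 g
mass O = 16.95 − (11.22) = 5.725 g → mol O = 0.3578
Ratios (÷ 0.3578): C 2.332, H 3.331, O 1.000
×3: C 7.00, H 9.99, O 3.00 → C7H10O3

C7H10O3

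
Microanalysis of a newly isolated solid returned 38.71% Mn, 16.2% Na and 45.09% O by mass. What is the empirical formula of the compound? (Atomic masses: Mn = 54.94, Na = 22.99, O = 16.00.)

Assume 100 g: 38.71 g Mn, 16.2 g Na, 45.09 g O.
Mn: 38.71 g ÷ 54.94 g/mol = 0.7046 mol
Na: 16.2 g ÷ 22.99 g/mol = 0.7047 mol
O: 45.09 g ÷ 16.00 g/mol = 2.818 mol
Ratios (÷ 0.7046): Mn 1.000, Na 1.000, O 4.000
Ratio ≈ 1:1:4, so the empirical formula is MnNaO4

MnNaO4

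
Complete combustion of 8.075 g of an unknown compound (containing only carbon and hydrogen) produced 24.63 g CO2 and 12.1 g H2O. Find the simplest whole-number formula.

C5H12

mol C = 24.63 / 44.01 = 0.5596; mass C = 0.5596 × 12.01 = 6.721 g
mol H = 2 × (12.1 / 18.02) = 1.343; mass H = 1.343 × 1.008 = 1.354 g
Smallest is C at 0.5596 mol; normalising gives C 1.000, H 2.400
Multiply by 5: C 5.00, H 12.00 → C5H12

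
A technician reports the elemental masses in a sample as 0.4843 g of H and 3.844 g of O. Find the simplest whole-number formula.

H2O

Moles — H: 0.4843 / 1.008 = 0.4805 mol; O: 3.844 / 16.00 = 0.2402 mol
Ratios (÷ 0.2402): H 2.000, O 1.000
Ratio ≈ 2:1, so the empirical formula is H2O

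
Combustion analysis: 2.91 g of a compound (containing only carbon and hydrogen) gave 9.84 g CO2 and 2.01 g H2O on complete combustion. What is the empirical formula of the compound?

CH

mol C = 9.84 / 44.01 = 0.2236; mass C = 0.2236 × 12.01 = 2.685 g
mol H = 2 × (2.01 / 18.02) = 0.2231; mass H = 0.2231 × 1.008 = 0.2249 g
Divide by the smallest (0.2231 mol H): C 1.002, H 1.000
→ CH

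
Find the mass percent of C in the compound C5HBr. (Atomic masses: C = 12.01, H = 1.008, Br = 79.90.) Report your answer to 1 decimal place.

Molar mass = 5(12.01) + 1(1.008) + 1(79.90) = 140.958 g/mol
Mass of C per mole = 5 × 12.01 = 60.050 g
% C = 60.050 / 140.958 × 100 = 42.6%

42.6%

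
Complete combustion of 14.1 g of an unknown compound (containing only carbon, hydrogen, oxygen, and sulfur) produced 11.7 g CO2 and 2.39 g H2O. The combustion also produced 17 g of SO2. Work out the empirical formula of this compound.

mol C = 11.7 / 44.01 = 0.2658; mass C = 0.2658 × 12.01 = 3.193 g
mol H = 2 × (2.39 / 18.02) = 0.2653; mass H = 0.2653 × 1.008 = 0.2674 g
mol S = 17 / 64.07 = 0.2653; mass S = 8.509 g
mass O = 14.1 − (11.97) = 2.130 g → mol O = 0.1332
Smallest is O at 0.1332 mol; normalising gives C 1.997, H 1.992, O 1.000, S 1.993
→ C2H2OS2

C2H2OS2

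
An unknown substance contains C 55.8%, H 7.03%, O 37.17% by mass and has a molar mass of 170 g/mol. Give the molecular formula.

C8H12O4

Assume 100 g: 55.8 g C, 7.03 g H, 37.17 g O.
C: 55.8 g ÷ 12.01 g/mol = 4.646 mol
H: 7.03 g ÷ 1.008 g/mol = 6.974 mol
O: 37.17 g ÷ 16.00 g/mol = 2.323 mol
Divide by the smallest (2.323 mol O): C 2.000, H 3.002, O 1.000
→ C2H3O
Empirical-formula mass = 43.04 g/mol
n = 170 / 43.04 = 3.95 ≈ 4
Molecular formula = (C2H3O)×4 = C8H12O4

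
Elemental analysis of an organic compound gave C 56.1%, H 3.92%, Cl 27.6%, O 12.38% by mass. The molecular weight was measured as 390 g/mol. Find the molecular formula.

C18H15Cl3O3

Assume 100 g: 56.1 g C, 3.92 g H, 27.6 g Cl, 12.38 g O.
Moles — C: 56.1 / 12.01 = 4.671 mol; H: 3.92 / 1.008 = 3.889 mol; Cl: 27.6 / 35.45 = 0.7786 mol; O: 12.38 / 16.00 = 0.7738 mol
Divide by the smallest (0.7738 mol O): C 6.037, H 5.026, Cl 1.006, O 1.000
→ C6H5ClO
Empirical-formula mass = 128.55 g/mol
n = 390 / 128.55 = 3.03 ≈ 3
Molecular formula = (C6H5ClO)×3 = C18H15Cl3O3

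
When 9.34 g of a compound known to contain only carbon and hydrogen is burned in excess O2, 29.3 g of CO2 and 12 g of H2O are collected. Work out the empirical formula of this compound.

mol C = 29.3 / 44.01 = 0.6658; mass C = 0.6658 × 12.01 = 7.996 g
mol H = 2 × (12 / 18.02) = 1.332; mass H = 1.332 × 1.008 = 1.343 g
Divide by the smallest (0.6658 mol C): C 1.000, H 2.001
Ratio ≈ 1:2, so the empirical formula is CH2

CH2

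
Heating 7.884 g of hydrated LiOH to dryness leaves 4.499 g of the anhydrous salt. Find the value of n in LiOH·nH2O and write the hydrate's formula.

Mass of water lost = 7.884 − 4.499 = 3.385 g → 3.385 / 18.02 = 0.1878 mol H2O
Molar mass of LiOH = 23.95 g/mol → mol LiOH = 4.499 / 23.95 = 0.1879
n = 0.1878 / 0.1879 = 1.00 ≈ 1 → LiOH·H2O

LiOH·H2O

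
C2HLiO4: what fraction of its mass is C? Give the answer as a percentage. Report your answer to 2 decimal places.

25.03%

Molar mass = 2(12.01) + 1(1.008) + 1(6.94) + 4(16.00) = 95.968 g/mol
Mass of C per mole = 2 × 12.01 = 24.020 g
% C = 24.020 / 95.968 × 100 = 25.03%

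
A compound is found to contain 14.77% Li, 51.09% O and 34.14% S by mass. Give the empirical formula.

Li2O3S

Assume 100 g: 14.77 g Li, 51.09 g O, 34.14 g S.
Li: 14.77 g ÷ 6.94 g/mol = 2.128 mol
O: 51.09 g ÷ 16.00 g/mol = 3.193 mol
S: 34.14 g ÷ 32.07 g/mol = 1.065 mol
Smallest is S at 1.065 mol; normalising gives Li 1.999, O 3.000, S 1.000
≈ 2:3:1 → Li2O3S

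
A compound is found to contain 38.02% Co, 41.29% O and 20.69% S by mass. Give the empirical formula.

Assume 100 g: 38.02 g Co, 41.29 g O, 20.69 g S.
Co: 38.02 g ÷ 58.93 g/mol = 0.6452 mol
O: 41.29 g ÷ 16.00 g/mol = 2.581 mol
S: 20.69 g ÷ 32.07 g/mol = 0.6452 mol
Ratios (÷ 0.6452): Co 1.000, O 4.000, S 1.000
Ratio ≈ 1:4:1, so the empirical formula is CoO4S

CoO4S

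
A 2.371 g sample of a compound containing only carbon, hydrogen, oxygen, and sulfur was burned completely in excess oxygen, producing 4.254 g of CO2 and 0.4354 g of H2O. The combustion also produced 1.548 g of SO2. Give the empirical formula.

mol C = 4.254 / 44.01 = 0.09666; mass C = 0.09666 × 12.01 = 1.161 g
mol H = 2 × (0.4354 / 18.02) = 0.04832; mass H = 0.04832 × 1.008 = 0.04871 g
mol S = 1.548 / 64.07 = 0.02416; mass S = 0.7748 g
mass O = 2.371 − (1.984) = 0.3866 g → mol O = 0.02416
Ratios (÷ 0.02416): C 4.001, H 2.000, O 1.000, S 1.000
→ C4H2OS

C4H2OS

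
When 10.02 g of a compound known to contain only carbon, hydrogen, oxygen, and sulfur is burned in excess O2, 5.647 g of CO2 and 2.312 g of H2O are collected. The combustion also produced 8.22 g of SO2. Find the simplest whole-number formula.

mol C = 5.647 / 44.01 = 0.1283; mass C = 0.1283 × 12.01 = 1.541 g
mol H = 2 × (2.312 / 18.02) = 0.2566; mass H = 0.2566 × 1.008 = 0.2587 g
mol S = 8.22 / 64.07 = 0.1283; mass S = 4.114 g
mass O = 10.02 − (5.914) = 4.106 g → mol O = 0.2566
Divide by the smallest (0.1283 mol S): C 1.000, H 2.000, O 2.000, S 1.000
Ratio ≈ 1:2:2:1, so the empirical formula is CH2O2S

CH2O2S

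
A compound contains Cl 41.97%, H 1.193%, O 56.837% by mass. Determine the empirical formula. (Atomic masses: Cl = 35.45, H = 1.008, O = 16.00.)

ClHO3

Assume 100 g: 41.97 g Cl, 1.193 g H, 56.837 g O.
n(Cl) = 41.97/35.45 = 1.184, n(H) = 1.193/1.008 = 1.184, n(O) = 56.837/16.00 = 3.552
Smallest is H at 1.184 mol; normalising gives Cl 1.000, H 1.000, O 3.001
Ratio ≈ 1:1:3, so the empirical formula is ClHO3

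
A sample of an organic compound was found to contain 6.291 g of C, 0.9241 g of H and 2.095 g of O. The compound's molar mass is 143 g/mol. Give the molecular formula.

C8H14O2

Moles — C: 6.291 / 12.01 = 0.5238 mol; H: 0.9241 / 1.008 = 0.9168 mol; O: 2.095 / 16.00 = 0.1309 mol
Divide by the smallest (0.1309 mol O): C 4.000, H 7.002, O 1.000
Ratio ≈ 4:7:1, so the empirical formula is C4H7O
Empirical-formula mass = 71.10 g/mol
n = 143 / 71.10 = 2.01 ≈ 2
Molecular formula = (C4H7O)×2 = C8H14O2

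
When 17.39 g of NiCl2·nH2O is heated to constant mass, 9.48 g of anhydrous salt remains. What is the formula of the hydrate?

Mass of water lost = 17.39 − 9.48 = 7.91 g → 7.91 / 18.02 = 0.439 mol H2O
Molar mass of NiCl2 = 129.59 g/mol → mol NiCl2 = 9.48 / 129.59 = 0.07315
n = 0.439 / 0.07315 = 6.00 ≈ 6 → NiCl2·6H2O

NiCl2·6H2O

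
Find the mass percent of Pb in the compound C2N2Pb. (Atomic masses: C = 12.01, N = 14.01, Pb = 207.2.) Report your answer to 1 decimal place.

79.9%

Molar mass = 2(12.01) + 2(14.01) + 1(207.2) = 259.240 g/mol
Mass of Pb per mole = 1 × 207.2 = 207.200 g
% Pb = 207.200 / 259.240 × 100 = 79.9%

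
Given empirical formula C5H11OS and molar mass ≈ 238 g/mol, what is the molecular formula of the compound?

C10H22O2S2

Empirical-formula mass = 119.21 g/mol
n = 238 / 119.21 = 2.00 ≈ 2
Molecular formula = (C5H11OS)2 = C10H22O2S2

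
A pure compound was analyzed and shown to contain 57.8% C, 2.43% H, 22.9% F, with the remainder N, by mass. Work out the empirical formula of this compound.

Assume 100 g: 57.8 g C, 2.43 g H, 22.9 g F, 16.87 g N.
C: 57.8 g ÷ 12.01 g/mol = 4.813 mol
H: 2.43 g ÷ 1.008 g/mol = 2.411 mol
F: 22.9 g ÷ 19.00 g/mol = 1.205 mol
N: 16.87 g ÷ 14.01 g/mol = 1.204 mol
Smallest is N at 1.204 mol; normalising gives C 3.997, H 2.002, F 1.001, N 1.000
Ratio ≈ 4:2:1:1, so the empirical formula is C4H2FN

C4H2FN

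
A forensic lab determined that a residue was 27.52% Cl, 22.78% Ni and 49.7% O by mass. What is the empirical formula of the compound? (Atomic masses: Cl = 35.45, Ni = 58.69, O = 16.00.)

Assume 100 g: 27.52 g Cl, 22.78 g Ni, 49.7 g O.
Cl: 27.52 g ÷ 35.45 g/mol = 0.7763 mol
Ni: 22.78 g ÷ 58.69 g/mol = 0.3881 mol
O: 49.7 g ÷ 16.00 g/mol = 3.106 mol
Smallest is Ni at 0.3881 mol; normalising gives Cl 2.000, Ni 1.000, O 8.003
≈ 2:1:8 → Cl2NiO8

Cl2NiO8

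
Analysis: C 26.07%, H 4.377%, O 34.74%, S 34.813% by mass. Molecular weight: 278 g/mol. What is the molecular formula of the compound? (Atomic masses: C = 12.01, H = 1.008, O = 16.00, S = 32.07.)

C6H12O6S3

Assume 100 g: 26.07 g C, 4.377 g H, 34.74 g O, 34.813 g S.
Moles — C: 26.07 / 12.01 = 2.171 mol; H: 4.377 / 1.008 = 4.342 mol; O: 34.74 / 16.00 = 2.171 mol; S: 34.813 / 32.07 = 1.086 mol
Smallest is S at 1.086 mol; normalising gives C 2.000, H 4.000, O 2.000, S 1.000
→ C2H4O2S
Empirical-formula mass = 92.12 g/mol
n = 278 / 92.12 = 3.02 ≈ 3
Molecular formula = (C2H4O2S)×3 = C6H12O6S3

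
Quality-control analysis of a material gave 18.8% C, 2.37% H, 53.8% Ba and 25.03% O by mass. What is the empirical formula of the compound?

Assume 100 g: 18.8 g C, 2.37 g H, 53.8 g Ba, 25.03 g O.
n(C) = 18.8/12.01 = 1.565, n(H) = 2.37/1.008 = 2.351, n(Ba) = 53.8/137.33 = 0.3918, n(O) = 25.03/16.00 = 1.564
Ratios (÷ 0.3918): C 3.996, H 6.002, Ba 1.000, O 3.993
Ratio ≈ 4:6:1:4, so the empirical formula is C4H6BaO4

C4H6BaO4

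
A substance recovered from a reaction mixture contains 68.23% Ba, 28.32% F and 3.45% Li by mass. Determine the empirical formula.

BaF3Li

Assume 100 g: 68.23 g Ba, 28.32 g F, 3.45 g Li.
Ba: 68.23 g ÷ 137.33 g/mol = 0.4968 mol
F: 28.32 g ÷ 19.00 g/mol = 1.491 mol
Li: 3.45 g ÷ 6.94 g/mol = 0.4971 mol
Divide by the smallest (0.4968 mol Ba): Ba 1.000, F 3.000, Li 1.001
→ BaF3Li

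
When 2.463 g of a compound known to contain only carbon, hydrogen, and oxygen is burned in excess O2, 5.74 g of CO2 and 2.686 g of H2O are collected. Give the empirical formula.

C7H16O2

mol C = 5.74 / 44.01 = 0.1304; mass C = 0.1304 × 12.01 = 1.566 g
mol H = 2 × (2.686 / 18.02) = 0.2981; mass H = 0.2981 × 1.008 = 0.3005 g
mass O = 2.463 − (1.867) = 0.5961 g → mol O = 0.03726
Ratios (÷ 0.03726): C 3.501, H 8.002, O 1.000
Scaling by 2: C 7.00, H 16.00, O 2.00 → C7H16O2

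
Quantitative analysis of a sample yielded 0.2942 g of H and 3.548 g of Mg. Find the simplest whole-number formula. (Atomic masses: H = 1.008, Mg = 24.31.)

n(H) = 0.2942/1.008 = 0.2919, n(Mg) = 3.548/24.31 = 0.1459
Ratios (÷ 0.1459): H 2.000, Mg 1.000
→ H2Mg

H2Mg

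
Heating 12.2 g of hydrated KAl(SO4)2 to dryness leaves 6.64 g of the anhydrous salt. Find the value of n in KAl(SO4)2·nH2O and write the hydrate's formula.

Mass of water lost = 12.2 − 6.64 = 5.56 g → 5.56 / 18.02 = 0.3085 mol H2O
Molar mass of KAl(SO4)2 = 258.22 g/mol → mol KAl(SO4)2 = 6.64 / 258.22 = 0.02571
n = 0.3085 / 0.02571 = 12.00 ≈ 12 → KAl(SO4)2·12H2O

KAl(SO4)2·12H2O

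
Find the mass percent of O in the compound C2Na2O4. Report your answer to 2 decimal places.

47.76%

Molar mass = 2(12.01) + 2(22.99) + 4(16.00) = 134.000 g/mol
Mass of O per mole = 4 × 16.00 = 64.000 g
% O = 64.000 / 134.000 × 100 = 47.76%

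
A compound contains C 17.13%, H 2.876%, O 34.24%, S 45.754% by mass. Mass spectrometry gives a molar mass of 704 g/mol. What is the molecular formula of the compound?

C10H20O15S10

Assume 100 g: 17.13 g C, 2.876 g H, 34.24 g O, 45.754 g S.
n(C) = 17.13/12.01 = 1.426, n(H) = 2.876/1.008 = 2.853, n(O) = 34.24/16.00 = 2.14, n(S) = 45.754/32.07 = 1.427
Smallest is C at 1.426 mol; normalising gives C 1.000, H 2.000, O 1.500, S 1.000
Scaling by 2: C 2.00, H 4.00, O 3.00, S 2.00 → C2H4O3S2
Empirical-formula mass = 140.19 g/mol
n = 704 / 140.19 = 5.02 ≈ 5
Molecular formula = (C2H4O3S2)×5 = C10H20O15S10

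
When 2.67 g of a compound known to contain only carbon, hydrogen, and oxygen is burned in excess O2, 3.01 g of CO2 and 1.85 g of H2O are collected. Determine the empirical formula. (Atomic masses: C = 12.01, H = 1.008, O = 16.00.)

mol C = 3.01 / 44.01 = 0.06839; mass C = 0.06839 × 12.01 = 0.8214 g
mol H = 2 × (1.85 / 18.02) = 0.2053; mass H = 0.2053 × 1.008 = 0.2070 g
mass O = 2.67 − (1.028) = 1.642 g → mol O = 0.1026
Smallest is C at 0.06839 mol; normalising gives C 1.000, H 3.002, O 1.500
Scaling by 2: C 2.00, H 6.00, O 3.00 → C2H6O3

C2H6O3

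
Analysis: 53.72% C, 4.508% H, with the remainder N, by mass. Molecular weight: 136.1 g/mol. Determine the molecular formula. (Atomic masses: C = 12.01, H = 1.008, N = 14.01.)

Assume 100 g: 53.72 g C, 4.508 g H, 41.772 g N.
Moles — C: 53.72 / 12.01 = 4.473 mol; H: 4.508 / 1.008 = 4.472 mol; N: 41.772 / 14.01 = 2.982 mol
Smallest is N at 2.982 mol; normalising gives C 1.500, H 1.500, N 1.000
Multiply by 2: C 3.00, H 3.00, N 2.00 → C3H3N2
Empirical-formula mass = 67.07 g/mol
n = 136.1 / 67.07 = 2.03 ≈ 2
Molecular formula = (C3H3N2)×2 = C6H6N4

C6H6N4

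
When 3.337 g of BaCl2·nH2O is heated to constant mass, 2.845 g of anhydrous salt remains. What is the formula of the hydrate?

BaCl2·2H2O

Mass of water lost = 3.337 − 2.845 = 0.492 g → 0.492 / 18.02 = 0.0273 mol H2O
Molar mass of BaCl2 = 208.23 g/mol → mol BaCl2 = 2.845 / 208.23 = 0.01366
n = 0.0273 / 0.01366 = 2.00 ≈ 2 → BaCl2·2H2O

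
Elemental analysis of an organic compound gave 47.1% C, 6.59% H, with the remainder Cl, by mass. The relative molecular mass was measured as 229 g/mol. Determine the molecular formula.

C9H15Cl3

Assume 100 g: 47.1 g C, 6.59 g H, 46.31 g Cl.
n(C) = 47.1/12.01 = 3.922, n(H) = 6.59/1.008 = 6.538, n(Cl) = 46.31/35.45 = 1.306
Ratios (÷ 1.306): C 3.002, H 5.005, Cl 1.000
≈ 3:5:1 → C3H5Cl
Empirical-formula mass = 76.52 g/mol
n = 229 / 76.52 = 2.99 ≈ 3
Molecular formula = (C3H5Cl)×3 = C9H15Cl3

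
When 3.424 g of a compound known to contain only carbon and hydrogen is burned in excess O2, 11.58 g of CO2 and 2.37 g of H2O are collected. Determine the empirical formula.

CH

mol C = 11.58 / 44.01 = 0.2631; mass C = 0.2631 × 12.01 = 3.160 g
mol H = 2 × (2.37 / 18.02) = 0.2630; mass H = 0.2630 × 1.008 = 0.2651 g
Divide by the smallest (0.263 mol H): C 1.000, H 1.000
≈ 1:1 → CH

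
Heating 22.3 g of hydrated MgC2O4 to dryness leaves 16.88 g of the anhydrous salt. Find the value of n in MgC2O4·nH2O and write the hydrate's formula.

MgC2O4·2H2O

Mass of water lost = 22.3 − 16.88 = 5.42 g → 5.42 / 18.02 = 0.3008 mol H2O
Molar mass of MgC2O4 = 112.33 g/mol → mol MgC2O4 = 16.88 / 112.33 = 0.1503
n = 0.3008 / 0.1503 = 2.00 ≈ 2 → MgC2O4·2H2O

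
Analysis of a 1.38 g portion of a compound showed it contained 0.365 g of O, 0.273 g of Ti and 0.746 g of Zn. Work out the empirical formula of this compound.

O4TiZn2

n(O) = 0.365/16.00 = 0.02281, n(Ti) = 0.273/47.87 = 0.005703, n(Zn) = 0.746/65.38 = 0.01141
Smallest is Ti at 0.005703 mol; normalising gives O 4.000, Ti 1.000, Zn 2.001
≈ 4:1:2 → O4TiZn2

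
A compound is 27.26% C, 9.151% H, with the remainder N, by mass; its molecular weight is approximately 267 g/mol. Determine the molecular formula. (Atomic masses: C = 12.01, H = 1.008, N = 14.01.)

C6H24N12

Assume 100 g: 27.26 g C, 9.151 g H, 63.589 g N.
C: 27.26 g ÷ 12.01 g/mol = 2.27 mol
H: 9.151 g ÷ 1.008 g/mol = 9.078 mol
N: 63.589 g ÷ 14.01 g/mol = 4.539 mol
Ratios (÷ 2.27): C 1.000, H 4.000, N 2.000
Ratio ≈ 1:4:2, so the empirical formula is CH4N2
Empirical-formula mass = 44.06 g/mol
n = 267 / 44.06 = 6.06 ≈ 6
Molecular formula = (CH4N2)×6 = C6H24N12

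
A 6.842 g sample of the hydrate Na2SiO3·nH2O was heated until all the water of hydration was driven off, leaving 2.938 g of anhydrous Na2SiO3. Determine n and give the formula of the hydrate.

Mass of water lost = 6.842 − 2.938 = 3.904 g → 3.904 / 18.02 = 0.2166 mol H2O
Molar mass of Na2SiO3 = 122.07 g/mol → mol Na2SiO3 = 2.938 / 122.07 = 0.02407
n = 0.2166 / 0.02407 = 9.00 ≈ 9 → Na2SiO3·9H2O

Na2SiO3·9H2O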